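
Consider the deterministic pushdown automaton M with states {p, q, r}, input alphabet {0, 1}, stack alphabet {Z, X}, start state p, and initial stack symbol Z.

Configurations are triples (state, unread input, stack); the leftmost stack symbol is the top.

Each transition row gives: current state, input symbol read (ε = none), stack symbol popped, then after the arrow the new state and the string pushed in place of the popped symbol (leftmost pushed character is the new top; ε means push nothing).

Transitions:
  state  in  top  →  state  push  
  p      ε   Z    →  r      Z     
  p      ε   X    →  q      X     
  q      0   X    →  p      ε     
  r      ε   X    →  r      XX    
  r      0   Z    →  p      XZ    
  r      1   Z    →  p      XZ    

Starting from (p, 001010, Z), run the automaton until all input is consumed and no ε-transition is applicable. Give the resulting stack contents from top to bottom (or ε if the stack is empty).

Z

(p, 001010, Z)
  ε-move, top Z: go to r, push Z → (r, 001010, Z)
  read 0, top Z: go to p, push XZ → (p, 01010, XZ)
  ε-move, top X: go to q, push X → (q, 01010, XZ)
  read 0, top X: go to p, push ε → (p, 1010, Z)
  ε-move, top Z: go to r, push Z → (r, 1010, Z)
  read 1, top Z: go to p, push XZ → (p, 010, XZ)
  ε-move, top X: go to q, push X → (q, 010, XZ)
  read 0, top X: go to p, push ε → (p, 10, Z)
  ε-move, top Z: go to r, push Z → (r, 10, Z)
  read 1, top Z: go to p, push XZ → (p, 0, XZ)
  ε-move, top X: go to q, push X → (q, 0, XZ)
  read 0, top X: go to p, push ε → (p, ε, Z)
  ε-move, top Z: go to r, push Z → (r, ε, Z)
All input consumed in state r with stack Z.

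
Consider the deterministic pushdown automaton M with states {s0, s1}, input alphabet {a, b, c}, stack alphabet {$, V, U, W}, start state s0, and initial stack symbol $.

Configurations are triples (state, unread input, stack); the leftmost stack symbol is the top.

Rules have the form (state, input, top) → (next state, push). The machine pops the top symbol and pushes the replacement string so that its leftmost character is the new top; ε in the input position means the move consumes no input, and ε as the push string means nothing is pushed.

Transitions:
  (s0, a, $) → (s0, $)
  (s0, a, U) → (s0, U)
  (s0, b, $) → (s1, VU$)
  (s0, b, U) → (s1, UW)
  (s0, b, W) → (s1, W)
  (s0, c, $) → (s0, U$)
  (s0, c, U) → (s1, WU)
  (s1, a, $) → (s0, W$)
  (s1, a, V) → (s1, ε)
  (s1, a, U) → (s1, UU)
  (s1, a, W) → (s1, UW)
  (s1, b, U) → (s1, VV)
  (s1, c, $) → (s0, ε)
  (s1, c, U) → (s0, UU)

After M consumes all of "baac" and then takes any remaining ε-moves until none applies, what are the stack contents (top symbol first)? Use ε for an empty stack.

UUU$

(s0, baac, $)
  read b, top $: go to s1, push VU$ → (s1, aac, VU$)
  read a, top V: go to s1, push ε → (s1, ac, U$)
  read a, top U: go to s1, push UU → (s1, c, UU$)
  read c, top U: go to s0, push UU → (s0, ε, UUU$)
All input consumed in state s0 with stack UUU$.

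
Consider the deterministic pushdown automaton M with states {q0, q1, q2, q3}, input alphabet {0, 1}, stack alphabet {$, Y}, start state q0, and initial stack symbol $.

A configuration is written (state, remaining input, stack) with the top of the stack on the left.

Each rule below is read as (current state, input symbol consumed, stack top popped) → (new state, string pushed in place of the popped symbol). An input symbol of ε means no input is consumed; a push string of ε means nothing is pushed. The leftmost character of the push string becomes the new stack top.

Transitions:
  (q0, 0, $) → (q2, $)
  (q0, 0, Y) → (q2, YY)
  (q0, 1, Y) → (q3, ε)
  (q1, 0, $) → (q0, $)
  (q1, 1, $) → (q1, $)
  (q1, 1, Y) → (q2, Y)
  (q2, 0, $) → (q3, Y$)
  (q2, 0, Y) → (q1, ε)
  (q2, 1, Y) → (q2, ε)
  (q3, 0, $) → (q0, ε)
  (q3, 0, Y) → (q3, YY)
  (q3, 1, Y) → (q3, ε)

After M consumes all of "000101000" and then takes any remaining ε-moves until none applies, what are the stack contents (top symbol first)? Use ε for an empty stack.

(q0, 000101000, $)
  read 0, top $: go to q2, push $ → (q2, 00101000, $)
  read 0, top $: go to q3, push Y$ → (q3, 0101000, Y$)
  read 0, top Y: go to q3, push YY → (q3, 101000, YY$)
  read 1, top Y: go to q3, push ε → (q3, 01000, Y$)
  read 0, top Y: go to q3, push YY → (q3, 1000, YY$)
  read 1, top Y: go to q3, push ε → (q3, 000, Y$)
  read 0, top Y: go to q3, push YY → (q3, 00, YY$)
  read 0, top Y: go to q3, push YY → (q3, 0, YYY$)
  read 0, top Y: go to q3, push YY → (q3, ε, YYYY$)
All input consumed in state q3 with stack YYYY$.

YYYY$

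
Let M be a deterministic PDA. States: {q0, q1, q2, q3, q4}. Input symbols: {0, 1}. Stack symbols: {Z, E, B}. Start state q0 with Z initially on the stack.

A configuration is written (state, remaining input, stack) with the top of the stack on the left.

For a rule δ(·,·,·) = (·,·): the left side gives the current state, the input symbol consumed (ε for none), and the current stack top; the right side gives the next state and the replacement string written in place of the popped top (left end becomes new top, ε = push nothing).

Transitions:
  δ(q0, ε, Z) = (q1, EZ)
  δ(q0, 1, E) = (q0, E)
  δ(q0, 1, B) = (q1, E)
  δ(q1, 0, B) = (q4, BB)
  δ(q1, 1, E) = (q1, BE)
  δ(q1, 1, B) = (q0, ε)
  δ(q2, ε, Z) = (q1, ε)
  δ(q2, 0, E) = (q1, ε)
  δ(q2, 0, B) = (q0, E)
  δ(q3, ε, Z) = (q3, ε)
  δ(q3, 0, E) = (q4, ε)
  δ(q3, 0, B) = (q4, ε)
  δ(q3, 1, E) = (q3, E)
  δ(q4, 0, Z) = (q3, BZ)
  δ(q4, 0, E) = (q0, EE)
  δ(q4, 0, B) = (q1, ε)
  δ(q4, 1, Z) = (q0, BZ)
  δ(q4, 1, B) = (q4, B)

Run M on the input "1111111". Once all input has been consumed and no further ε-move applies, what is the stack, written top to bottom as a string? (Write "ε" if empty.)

(q0, 1111111, Z) ⊢ (q1, 1111111, EZ) ⊢ (q1, 111111, BEZ) ⊢ (q0, 11111, EZ) ⊢ (q0, 1111, EZ) ⊢ (q0, 111, EZ) ⊢ (q0, 11, EZ) ⊢ (q0, 1, EZ) ⊢ (q0, ε, EZ)
All input consumed in state q0 with stack EZ.

EZ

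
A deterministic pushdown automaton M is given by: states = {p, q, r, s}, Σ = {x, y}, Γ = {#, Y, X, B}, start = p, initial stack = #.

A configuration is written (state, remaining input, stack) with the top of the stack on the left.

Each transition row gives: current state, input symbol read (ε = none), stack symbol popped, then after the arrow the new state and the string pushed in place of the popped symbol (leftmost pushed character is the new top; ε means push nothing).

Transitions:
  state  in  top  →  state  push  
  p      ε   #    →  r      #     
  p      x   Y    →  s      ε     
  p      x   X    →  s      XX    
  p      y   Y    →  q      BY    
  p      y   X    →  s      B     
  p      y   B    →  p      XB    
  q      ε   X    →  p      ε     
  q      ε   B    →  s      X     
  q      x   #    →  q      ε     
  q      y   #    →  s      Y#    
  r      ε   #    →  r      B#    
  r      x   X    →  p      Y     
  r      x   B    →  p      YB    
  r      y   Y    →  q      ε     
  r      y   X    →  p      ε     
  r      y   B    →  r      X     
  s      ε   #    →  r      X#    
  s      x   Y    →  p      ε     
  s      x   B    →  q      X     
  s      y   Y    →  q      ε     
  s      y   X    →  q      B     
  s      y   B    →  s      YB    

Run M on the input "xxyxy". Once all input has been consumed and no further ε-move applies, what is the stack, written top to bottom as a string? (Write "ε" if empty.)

XB#

(p, xxyxy, #) ⊢ (r, xxyxy, #) ⊢ (r, xxyxy, B#) ⊢ (p, xyxy, YB#) ⊢ (s, yxy, B#) ⊢ (s, xy, YB#) ⊢ (p, y, B#) ⊢ (p, ε, XB#)
All input consumed in state p with stack XB#.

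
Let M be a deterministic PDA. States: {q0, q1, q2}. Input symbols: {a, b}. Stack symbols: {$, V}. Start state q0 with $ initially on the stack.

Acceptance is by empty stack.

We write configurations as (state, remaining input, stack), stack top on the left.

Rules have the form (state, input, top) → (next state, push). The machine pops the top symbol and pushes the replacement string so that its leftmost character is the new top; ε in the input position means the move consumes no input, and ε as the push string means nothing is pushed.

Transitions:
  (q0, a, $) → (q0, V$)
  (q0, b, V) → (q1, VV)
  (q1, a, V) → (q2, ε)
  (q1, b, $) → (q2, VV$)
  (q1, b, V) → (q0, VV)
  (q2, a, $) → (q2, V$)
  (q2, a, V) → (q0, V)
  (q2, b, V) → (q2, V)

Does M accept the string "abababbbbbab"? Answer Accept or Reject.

(q0, abababbbbbab, $)
  read a, top $: go to q0, push V$ → (q0, bababbbbbab, V$)
  read b, top V: go to q1, push VV → (q1, ababbbbbab, VV$)
  read a, top V: go to q2, push ε → (q2, babbbbbab, V$)
  read b, top V: go to q2, push V → (q2, abbbbbab, V$)
  read a, top V: go to q0, push V → (q0, bbbbbab, V$)
  read b, top V: go to q1, push VV → (q1, bbbbab, VV$)
  read b, top V: go to q0, push VV → (q0, bbbab, VVV$)
  read b, top V: go to q1, push VV → (q1, bbab, VVVV$)
  read b, top V: go to q0, push VV → (q0, bab, VVVVV$)
  read b, top V: go to q1, push VV → (q1, ab, VVVVVV$)
  read a, top V: go to q2, push ε → (q2, b, VVVVV$)
  read b, top V: go to q2, push V → (q2, ε, VVVVV$)
All input consumed; stack is VVVVV$, not empty, and no further ε-move applies.

Reject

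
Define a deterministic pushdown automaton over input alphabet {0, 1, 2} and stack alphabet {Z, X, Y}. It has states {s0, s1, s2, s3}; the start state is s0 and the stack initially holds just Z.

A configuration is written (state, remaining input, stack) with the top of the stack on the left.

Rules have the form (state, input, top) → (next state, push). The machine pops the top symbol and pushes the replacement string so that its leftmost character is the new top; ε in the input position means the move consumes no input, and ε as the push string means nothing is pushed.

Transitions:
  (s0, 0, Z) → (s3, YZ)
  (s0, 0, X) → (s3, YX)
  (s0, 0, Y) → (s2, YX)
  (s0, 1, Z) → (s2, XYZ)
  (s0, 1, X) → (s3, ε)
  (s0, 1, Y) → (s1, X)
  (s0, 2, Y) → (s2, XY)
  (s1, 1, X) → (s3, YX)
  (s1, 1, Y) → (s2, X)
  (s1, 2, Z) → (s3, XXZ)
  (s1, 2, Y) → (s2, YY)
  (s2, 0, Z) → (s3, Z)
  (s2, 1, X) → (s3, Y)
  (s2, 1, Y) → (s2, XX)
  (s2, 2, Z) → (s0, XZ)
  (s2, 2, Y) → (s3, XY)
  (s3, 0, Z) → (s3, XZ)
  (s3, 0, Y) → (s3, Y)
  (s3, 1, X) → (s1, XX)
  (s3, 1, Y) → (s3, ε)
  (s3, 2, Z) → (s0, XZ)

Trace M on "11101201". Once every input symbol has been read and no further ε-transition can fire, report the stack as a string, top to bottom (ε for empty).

(s0, 11101201, Z)
  read 1, top Z: go to s2, push XYZ → (s2, 1101201, XYZ)
  read 1, top X: go to s3, push Y → (s3, 101201, YYZ)
  read 1, top Y: go to s3, push ε → (s3, 01201, YZ)
  read 0, top Y: go to s3, push Y → (s3, 1201, YZ)
  read 1, top Y: go to s3, push ε → (s3, 201, Z)
  read 2, top Z: go to s0, push XZ → (s0, 01, XZ)
  read 0, top X: go to s3, push YX → (s3, 1, YXZ)
  read 1, top Y: go to s3, push ε → (s3, ε, XZ)
All input consumed in state s3 with stack XZ.

XZ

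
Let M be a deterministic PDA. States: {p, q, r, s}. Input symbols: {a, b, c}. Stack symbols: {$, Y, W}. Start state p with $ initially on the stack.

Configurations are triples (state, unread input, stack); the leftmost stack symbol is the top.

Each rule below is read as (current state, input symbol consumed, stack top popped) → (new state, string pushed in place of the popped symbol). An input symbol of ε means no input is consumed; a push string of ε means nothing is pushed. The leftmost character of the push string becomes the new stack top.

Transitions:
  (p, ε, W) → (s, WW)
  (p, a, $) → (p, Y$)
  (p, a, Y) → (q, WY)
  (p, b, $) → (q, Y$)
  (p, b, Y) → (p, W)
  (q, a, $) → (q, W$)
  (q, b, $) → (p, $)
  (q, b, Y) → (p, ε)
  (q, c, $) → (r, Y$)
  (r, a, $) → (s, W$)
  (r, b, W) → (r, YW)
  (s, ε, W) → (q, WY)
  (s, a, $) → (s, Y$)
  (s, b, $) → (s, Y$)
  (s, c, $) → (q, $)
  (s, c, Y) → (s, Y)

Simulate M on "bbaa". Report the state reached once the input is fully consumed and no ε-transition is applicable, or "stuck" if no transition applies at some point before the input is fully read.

(p, bbaa, $) ⊢ (q, baa, Y$) ⊢ (p, aa, $) ⊢ (p, a, Y$) ⊢ (q, ε, WY$)
All input consumed; M is in state q.

q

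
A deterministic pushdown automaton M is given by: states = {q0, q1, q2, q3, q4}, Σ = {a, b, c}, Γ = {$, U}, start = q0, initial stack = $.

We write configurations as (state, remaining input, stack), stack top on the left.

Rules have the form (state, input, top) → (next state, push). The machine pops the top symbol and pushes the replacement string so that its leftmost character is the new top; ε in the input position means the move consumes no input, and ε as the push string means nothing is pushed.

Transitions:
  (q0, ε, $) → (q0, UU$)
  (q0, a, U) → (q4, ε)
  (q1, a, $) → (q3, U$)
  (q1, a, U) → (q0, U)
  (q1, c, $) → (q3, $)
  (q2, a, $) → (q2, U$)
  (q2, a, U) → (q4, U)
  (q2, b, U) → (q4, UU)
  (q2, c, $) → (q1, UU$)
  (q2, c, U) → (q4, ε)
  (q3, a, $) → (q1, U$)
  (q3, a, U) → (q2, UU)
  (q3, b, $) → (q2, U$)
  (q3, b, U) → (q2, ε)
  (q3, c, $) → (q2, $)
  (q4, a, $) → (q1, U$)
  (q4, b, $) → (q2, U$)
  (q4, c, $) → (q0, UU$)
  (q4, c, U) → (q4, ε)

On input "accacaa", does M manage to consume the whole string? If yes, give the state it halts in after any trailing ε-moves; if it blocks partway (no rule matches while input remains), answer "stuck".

(q0, accacaa, $) ⊢ (q0, accacaa, UU$) ⊢ (q4, ccacaa, U$) ⊢ (q4, cacaa, $) ⊢ (q0, acaa, UU$) ⊢ (q4, caa, U$) ⊢ (q4, aa, $) ⊢ (q1, a, U$) ⊢ (q0, ε, U$)
All input consumed; M is in state q0.

q0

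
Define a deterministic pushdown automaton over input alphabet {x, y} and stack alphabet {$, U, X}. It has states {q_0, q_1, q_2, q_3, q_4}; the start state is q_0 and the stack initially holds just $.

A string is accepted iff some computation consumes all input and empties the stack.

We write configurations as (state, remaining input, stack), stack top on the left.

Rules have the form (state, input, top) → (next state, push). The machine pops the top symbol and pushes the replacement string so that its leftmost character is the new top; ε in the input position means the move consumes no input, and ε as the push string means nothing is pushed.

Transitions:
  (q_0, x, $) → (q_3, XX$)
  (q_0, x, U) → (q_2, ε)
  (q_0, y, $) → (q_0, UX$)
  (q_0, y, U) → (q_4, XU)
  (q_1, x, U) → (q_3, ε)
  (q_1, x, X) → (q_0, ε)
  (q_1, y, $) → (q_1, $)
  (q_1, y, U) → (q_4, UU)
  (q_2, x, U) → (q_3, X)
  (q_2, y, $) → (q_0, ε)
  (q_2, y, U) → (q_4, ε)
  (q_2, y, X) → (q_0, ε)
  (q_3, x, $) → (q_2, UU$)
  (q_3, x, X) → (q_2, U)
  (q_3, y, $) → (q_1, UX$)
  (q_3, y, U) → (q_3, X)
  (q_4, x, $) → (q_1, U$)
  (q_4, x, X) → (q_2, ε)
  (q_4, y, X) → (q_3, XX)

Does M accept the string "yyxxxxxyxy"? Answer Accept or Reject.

Accept

(q_0, yyxxxxxyxy, $)
  read y, top $: go to q_0, push UX$ → (q_0, yxxxxxyxy, UX$)
  read y, top U: go to q_4, push XU → (q_4, xxxxxyxy, XUX$)
  read x, top X: go to q_2, push ε → (q_2, xxxxyxy, UX$)
  read x, top U: go to q_3, push X → (q_3, xxxyxy, XX$)
  read x, top X: go to q_2, push U → (q_2, xxyxy, UX$)
  read x, top U: go to q_3, push X → (q_3, xyxy, XX$)
  read x, top X: go to q_2, push U → (q_2, yxy, UX$)
  read y, top U: go to q_4, push ε → (q_4, xy, X$)
  read x, top X: go to q_2, push ε → (q_2, y, $)
  read y, top $: go to q_0, push ε → (q_0, ε, ε)
All input consumed and the stack is empty.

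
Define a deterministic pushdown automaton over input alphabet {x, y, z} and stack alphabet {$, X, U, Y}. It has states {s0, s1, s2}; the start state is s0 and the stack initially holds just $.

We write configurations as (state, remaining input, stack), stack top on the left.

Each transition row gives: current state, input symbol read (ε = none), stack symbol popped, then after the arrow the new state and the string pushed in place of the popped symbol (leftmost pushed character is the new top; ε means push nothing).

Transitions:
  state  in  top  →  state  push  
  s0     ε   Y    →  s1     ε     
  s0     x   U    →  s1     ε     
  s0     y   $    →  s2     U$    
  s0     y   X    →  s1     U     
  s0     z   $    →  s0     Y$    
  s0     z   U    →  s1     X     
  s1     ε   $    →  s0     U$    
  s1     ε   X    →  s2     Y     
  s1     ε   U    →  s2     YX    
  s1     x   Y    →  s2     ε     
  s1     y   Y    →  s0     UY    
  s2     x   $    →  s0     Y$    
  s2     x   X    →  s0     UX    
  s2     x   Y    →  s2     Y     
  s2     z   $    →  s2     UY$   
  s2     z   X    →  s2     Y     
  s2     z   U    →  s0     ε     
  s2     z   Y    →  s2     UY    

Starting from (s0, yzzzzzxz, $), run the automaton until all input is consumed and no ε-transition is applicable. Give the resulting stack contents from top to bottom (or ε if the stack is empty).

(s0, yzzzzzxz, $)
  read y, top $: go to s2, push U$ → (s2, zzzzzxz, U$)
  read z, top U: go to s0, push ε → (s0, zzzzxz, $)
  read z, top $: go to s0, push Y$ → (s0, zzzxz, Y$)
  ε-move, top Y: go to s1, push ε → (s1, zzzxz, $)
  ε-move, top $: go to s0, push U$ → (s0, zzzxz, U$)
  read z, top U: go to s1, push X → (s1, zzxz, X$)
  ε-move, top X: go to s2, push Y → (s2, zzxz, Y$)
  read z, top Y: go to s2, push UY → (s2, zxz, UY$)
  read z, top U: go to s0, push ε → (s0, xz, Y$)
  ε-move, top Y: go to s1, push ε → (s1, xz, $)
  ε-move, top $: go to s0, push U$ → (s0, xz, U$)
  read x, top U: go to s1, push ε → (s1, z, $)
  ε-move, top $: go to s0, push U$ → (s0, z, U$)
  read z, top U: go to s1, push X → (s1, ε, X$)
  ε-move, top X: go to s2, push Y → (s2, ε, Y$)
All input consumed in state s2 with stack Y$.

Y$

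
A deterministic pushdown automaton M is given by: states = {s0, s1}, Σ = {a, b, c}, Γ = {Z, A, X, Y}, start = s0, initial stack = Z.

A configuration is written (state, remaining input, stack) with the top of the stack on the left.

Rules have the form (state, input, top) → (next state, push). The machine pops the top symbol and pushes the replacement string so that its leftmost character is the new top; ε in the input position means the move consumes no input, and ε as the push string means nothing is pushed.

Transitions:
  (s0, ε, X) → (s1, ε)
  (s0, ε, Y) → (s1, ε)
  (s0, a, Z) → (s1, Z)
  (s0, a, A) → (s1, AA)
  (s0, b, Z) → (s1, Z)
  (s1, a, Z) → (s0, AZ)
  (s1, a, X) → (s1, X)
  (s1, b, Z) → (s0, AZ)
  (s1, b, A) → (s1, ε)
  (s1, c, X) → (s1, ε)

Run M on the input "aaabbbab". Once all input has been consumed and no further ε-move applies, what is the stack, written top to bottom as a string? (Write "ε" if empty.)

(s0, aaabbbab, Z)
  read a, top Z: go to s1, push Z → (s1, aabbbab, Z)
  read a, top Z: go to s0, push AZ → (s0, abbbab, AZ)
  read a, top A: go to s1, push AA → (s1, bbbab, AAZ)
  read b, top A: go to s1, push ε → (s1, bbab, AZ)
  read b, top A: go to s1, push ε → (s1, bab, Z)
  read b, top Z: go to s0, push AZ → (s0, ab, AZ)
  read a, top A: go to s1, push AA → (s1, b, AAZ)
  read b, top A: go to s1, push ε → (s1, ε, AZ)
All input consumed in state s1 with stack AZ.

AZ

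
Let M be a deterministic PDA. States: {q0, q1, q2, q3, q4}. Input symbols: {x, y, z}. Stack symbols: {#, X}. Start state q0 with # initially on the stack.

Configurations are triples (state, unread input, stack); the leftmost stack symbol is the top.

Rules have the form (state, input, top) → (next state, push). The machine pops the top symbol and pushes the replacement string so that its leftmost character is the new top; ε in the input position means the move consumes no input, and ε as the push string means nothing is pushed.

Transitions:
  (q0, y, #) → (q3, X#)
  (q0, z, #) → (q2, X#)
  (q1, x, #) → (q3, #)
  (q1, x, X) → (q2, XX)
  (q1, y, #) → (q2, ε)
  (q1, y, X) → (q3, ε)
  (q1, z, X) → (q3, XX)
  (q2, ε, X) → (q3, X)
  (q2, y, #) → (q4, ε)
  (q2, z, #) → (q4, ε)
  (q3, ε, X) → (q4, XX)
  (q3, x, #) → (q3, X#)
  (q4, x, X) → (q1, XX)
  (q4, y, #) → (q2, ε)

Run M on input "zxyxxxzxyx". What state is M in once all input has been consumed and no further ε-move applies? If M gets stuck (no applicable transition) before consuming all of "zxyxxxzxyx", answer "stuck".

q1

(q0, zxyxxxzxyx, #) ⊢ (q2, xyxxxzxyx, X#) ⊢ (q3, xyxxxzxyx, X#) ⊢ (q4, xyxxxzxyx, XX#) ⊢ (q1, yxxxzxyx, XXX#) ⊢ (q3, xxxzxyx, XX#) ⊢ (q4, xxxzxyx, XXX#) ⊢ (q1, xxzxyx, XXXX#) ⊢ (q2, xzxyx, XXXXX#) ⊢ (q3, xzxyx, XXXXX#) ⊢ (q4, xzxyx, XXXXXX#) ⊢ (q1, zxyx, XXXXXXX#) ⊢ (q3, xyx, XXXXXXXX#) ⊢ (q4, xyx, XXXXXXXXX#) ⊢ (q1, yx, XXXXXXXXXX#) ⊢ (q3, x, XXXXXXXXX#) ⊢ (q4, x, XXXXXXXXXX#) ⊢ (q1, ε, XXXXXXXXXXX#)
All input consumed; M is in state q1.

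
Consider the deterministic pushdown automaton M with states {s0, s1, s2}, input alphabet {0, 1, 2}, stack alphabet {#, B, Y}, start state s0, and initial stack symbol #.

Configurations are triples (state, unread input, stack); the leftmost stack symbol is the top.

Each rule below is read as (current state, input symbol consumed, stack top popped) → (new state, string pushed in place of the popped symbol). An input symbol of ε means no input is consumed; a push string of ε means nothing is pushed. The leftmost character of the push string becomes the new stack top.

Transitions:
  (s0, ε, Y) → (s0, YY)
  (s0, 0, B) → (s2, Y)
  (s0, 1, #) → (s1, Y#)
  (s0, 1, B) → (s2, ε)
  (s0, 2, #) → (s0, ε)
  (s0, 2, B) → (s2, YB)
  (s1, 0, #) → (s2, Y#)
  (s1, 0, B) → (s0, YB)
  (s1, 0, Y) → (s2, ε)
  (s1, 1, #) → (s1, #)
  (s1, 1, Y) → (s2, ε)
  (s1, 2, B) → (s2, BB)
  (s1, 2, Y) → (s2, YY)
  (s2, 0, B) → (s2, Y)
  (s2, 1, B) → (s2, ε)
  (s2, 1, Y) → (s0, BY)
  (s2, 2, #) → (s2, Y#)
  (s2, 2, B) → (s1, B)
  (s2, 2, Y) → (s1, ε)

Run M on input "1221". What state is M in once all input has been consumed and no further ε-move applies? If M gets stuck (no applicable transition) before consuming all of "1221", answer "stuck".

s2

(s0, 1221, #)
  read 1, top #: go to s1, push Y# → (s1, 221, Y#)
  read 2, top Y: go to s2, push YY → (s2, 21, YY#)
  read 2, top Y: go to s1, push ε → (s1, 1, Y#)
  read 1, top Y: go to s2, push ε → (s2, ε, #)
All input consumed; M is in state s2.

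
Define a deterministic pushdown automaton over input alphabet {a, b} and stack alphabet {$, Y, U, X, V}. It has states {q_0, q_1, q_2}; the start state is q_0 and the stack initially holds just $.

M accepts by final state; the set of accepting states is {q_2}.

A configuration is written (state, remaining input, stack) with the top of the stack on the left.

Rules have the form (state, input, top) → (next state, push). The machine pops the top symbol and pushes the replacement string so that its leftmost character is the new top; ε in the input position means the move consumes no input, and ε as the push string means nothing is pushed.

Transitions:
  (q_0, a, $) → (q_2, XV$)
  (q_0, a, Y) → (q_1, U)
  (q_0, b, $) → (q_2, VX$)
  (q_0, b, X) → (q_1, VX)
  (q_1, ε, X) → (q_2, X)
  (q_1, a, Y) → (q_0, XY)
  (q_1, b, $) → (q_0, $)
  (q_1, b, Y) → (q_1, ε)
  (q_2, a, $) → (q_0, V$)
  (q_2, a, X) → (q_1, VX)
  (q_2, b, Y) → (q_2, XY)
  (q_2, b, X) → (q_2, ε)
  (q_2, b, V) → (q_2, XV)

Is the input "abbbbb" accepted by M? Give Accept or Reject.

Accept

(q_0, abbbbb, $)
  read a, top $: go to q_2, push XV$ → (q_2, bbbbb, XV$)
  read b, top X: go to q_2, push ε → (q_2, bbbb, V$)
  read b, top V: go to q_2, push XV → (q_2, bbb, XV$)
  read b, top X: go to q_2, push ε → (q_2, bb, V$)
  read b, top V: go to q_2, push XV → (q_2, b, XV$)
  read b, top X: go to q_2, push ε → (q_2, ε, V$)
All input consumed; state q_2 ∈ F.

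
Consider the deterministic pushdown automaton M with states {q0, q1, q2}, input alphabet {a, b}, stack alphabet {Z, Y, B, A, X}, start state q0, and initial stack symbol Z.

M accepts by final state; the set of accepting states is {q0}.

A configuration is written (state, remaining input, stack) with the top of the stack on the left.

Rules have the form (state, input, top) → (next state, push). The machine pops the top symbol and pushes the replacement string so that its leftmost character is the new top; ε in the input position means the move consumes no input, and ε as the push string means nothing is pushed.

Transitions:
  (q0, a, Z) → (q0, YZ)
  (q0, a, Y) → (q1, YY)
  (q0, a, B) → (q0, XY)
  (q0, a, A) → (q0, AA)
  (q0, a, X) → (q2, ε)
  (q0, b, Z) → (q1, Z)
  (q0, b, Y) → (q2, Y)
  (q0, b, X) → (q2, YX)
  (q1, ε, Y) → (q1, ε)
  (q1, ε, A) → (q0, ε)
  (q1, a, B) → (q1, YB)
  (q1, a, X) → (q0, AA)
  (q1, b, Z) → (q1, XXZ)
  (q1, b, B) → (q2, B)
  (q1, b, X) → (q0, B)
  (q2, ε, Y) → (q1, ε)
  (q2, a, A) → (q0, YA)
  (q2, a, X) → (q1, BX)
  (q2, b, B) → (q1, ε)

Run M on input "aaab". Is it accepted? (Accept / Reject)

Reject

(q0, aaab, Z) ⊢ (q0, aab, YZ) ⊢ (q1, ab, YYZ) ⊢ (q1, ab, YZ) ⊢ (q1, ab, Z)
No transition applies at (q1, ab, Z); input not fully consumed.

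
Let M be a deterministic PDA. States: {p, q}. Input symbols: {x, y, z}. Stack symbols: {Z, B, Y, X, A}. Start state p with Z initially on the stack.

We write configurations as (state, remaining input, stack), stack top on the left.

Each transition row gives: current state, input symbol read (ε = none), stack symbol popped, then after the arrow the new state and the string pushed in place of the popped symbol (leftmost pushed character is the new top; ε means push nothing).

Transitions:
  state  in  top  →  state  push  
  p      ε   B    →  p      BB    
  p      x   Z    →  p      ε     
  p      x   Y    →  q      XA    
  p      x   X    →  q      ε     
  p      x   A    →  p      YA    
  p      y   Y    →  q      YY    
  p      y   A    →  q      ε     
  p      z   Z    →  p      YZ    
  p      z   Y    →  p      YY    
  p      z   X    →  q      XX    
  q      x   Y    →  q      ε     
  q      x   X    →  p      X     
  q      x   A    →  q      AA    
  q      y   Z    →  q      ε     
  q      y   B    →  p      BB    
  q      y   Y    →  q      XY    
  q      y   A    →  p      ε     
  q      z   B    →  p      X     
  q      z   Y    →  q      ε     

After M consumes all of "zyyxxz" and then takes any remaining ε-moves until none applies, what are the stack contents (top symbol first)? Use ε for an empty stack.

YZ

(p, zyyxxz, Z) ⊢ (p, yyxxz, YZ) ⊢ (q, yxxz, YYZ) ⊢ (q, xxz, XYYZ) ⊢ (p, xz, XYYZ) ⊢ (q, z, YYZ) ⊢ (q, ε, YZ)
All input consumed in state q with stack YZ.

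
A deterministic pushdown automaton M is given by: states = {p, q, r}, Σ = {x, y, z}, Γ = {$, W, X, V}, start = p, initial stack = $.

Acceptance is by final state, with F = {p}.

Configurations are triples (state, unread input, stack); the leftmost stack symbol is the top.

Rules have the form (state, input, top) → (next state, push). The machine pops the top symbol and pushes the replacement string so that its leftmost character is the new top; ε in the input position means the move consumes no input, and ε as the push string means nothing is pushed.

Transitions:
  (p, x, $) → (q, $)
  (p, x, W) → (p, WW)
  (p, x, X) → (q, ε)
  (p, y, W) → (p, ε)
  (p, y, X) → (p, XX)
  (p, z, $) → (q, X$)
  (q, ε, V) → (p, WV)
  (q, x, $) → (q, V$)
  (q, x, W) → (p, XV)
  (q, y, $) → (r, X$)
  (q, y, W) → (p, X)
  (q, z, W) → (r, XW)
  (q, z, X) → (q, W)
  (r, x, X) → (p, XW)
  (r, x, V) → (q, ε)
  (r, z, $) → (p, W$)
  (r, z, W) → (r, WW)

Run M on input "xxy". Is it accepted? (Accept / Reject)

Accept

(p, xxy, $)
  read x, top $: go to q, push $ → (q, xy, $)
  read x, top $: go to q, push V$ → (q, y, V$)
  ε-move, top V: go to p, push WV → (p, y, WV$)
  read y, top W: go to p, push ε → (p, ε, V$)
All input consumed; state p ∈ F.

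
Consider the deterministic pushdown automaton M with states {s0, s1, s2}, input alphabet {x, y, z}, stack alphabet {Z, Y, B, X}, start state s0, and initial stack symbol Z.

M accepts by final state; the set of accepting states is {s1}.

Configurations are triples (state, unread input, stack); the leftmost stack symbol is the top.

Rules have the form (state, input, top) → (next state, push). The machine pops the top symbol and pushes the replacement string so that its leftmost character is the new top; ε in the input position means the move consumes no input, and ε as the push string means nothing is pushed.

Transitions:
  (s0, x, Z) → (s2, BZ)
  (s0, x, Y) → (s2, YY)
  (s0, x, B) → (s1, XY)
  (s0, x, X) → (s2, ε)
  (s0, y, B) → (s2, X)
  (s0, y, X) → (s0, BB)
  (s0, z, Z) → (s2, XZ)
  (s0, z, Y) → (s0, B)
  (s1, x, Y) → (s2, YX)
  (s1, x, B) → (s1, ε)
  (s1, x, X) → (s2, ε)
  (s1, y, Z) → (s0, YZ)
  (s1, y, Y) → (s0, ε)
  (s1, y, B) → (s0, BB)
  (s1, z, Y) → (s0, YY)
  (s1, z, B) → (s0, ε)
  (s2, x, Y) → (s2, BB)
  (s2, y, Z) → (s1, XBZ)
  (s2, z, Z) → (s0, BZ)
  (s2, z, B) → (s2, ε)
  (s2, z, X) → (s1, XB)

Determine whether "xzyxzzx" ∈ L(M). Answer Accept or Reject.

Accept

(s0, xzyxzzx, Z) ⊢ (s2, zyxzzx, BZ) ⊢ (s2, yxzzx, Z) ⊢ (s1, xzzx, XBZ) ⊢ (s2, zzx, BZ) ⊢ (s2, zx, Z) ⊢ (s0, x, BZ) ⊢ (s1, ε, XYZ)
All input consumed; state s1 ∈ F.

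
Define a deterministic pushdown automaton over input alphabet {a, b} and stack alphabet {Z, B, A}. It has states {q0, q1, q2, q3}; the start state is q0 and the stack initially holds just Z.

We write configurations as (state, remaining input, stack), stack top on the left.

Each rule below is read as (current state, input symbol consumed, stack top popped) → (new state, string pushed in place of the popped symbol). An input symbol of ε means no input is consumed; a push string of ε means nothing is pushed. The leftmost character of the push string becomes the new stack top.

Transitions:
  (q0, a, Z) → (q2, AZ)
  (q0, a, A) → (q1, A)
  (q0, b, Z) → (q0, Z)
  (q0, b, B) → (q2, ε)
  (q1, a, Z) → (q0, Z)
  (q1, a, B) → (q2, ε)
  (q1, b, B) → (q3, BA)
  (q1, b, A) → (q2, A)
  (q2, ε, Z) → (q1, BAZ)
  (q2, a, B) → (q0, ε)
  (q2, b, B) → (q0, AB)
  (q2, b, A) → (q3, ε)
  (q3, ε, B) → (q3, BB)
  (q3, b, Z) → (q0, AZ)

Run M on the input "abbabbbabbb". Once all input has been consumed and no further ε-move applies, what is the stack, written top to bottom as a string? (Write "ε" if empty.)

AZ

(q0, abbabbbabbb, Z)
  read a, top Z: go to q2, push AZ → (q2, bbabbbabbb, AZ)
  read b, top A: go to q3, push ε → (q3, babbbabbb, Z)
  read b, top Z: go to q0, push AZ → (q0, abbbabbb, AZ)
  read a, top A: go to q1, push A → (q1, bbbabbb, AZ)
  read b, top A: go to q2, push A → (q2, bbabbb, AZ)
  read b, top A: go to q3, push ε → (q3, babbb, Z)
  read b, top Z: go to q0, push AZ → (q0, abbb, AZ)
  read a, top A: go to q1, push A → (q1, bbb, AZ)
  read b, top A: go to q2, push A → (q2, bb, AZ)
  read b, top A: go to q3, push ε → (q3, b, Z)
  read b, top Z: go to q0, push AZ → (q0, ε, AZ)
All input consumed in state q0 with stack AZ.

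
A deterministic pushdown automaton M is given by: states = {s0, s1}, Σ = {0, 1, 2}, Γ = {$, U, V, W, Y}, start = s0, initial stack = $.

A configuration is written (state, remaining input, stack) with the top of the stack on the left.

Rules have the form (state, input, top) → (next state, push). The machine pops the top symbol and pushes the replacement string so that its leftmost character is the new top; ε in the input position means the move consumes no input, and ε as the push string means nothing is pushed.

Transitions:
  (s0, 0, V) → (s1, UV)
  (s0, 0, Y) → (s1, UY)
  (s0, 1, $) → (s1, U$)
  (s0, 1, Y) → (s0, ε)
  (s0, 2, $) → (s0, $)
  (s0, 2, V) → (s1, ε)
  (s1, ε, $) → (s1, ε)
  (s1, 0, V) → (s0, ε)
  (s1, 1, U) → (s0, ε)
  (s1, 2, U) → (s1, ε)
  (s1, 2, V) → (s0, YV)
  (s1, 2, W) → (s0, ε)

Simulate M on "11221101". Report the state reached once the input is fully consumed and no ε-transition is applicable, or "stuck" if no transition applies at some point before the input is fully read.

(s0, 11221101, $) ⊢ (s1, 1221101, U$) ⊢ (s0, 221101, $) ⊢ (s0, 21101, $) ⊢ (s0, 1101, $) ⊢ (s1, 101, U$) ⊢ (s0, 01, $)
No transition for (s0, 0, top $); M blocks with input 01 remaining.

stuck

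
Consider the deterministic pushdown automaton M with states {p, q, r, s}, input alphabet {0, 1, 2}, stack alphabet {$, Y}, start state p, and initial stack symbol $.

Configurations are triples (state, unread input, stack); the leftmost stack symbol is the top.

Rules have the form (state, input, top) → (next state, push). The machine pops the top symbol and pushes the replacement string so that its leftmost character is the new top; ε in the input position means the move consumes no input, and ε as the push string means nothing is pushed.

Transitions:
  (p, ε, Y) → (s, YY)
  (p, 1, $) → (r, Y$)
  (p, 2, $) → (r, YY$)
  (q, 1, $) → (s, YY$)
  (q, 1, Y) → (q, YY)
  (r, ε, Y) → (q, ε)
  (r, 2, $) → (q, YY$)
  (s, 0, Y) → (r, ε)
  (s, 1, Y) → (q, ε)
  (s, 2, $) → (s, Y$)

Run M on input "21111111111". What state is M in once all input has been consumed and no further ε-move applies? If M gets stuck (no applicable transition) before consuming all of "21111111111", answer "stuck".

q

(p, 21111111111, $)
  read 2, top $: go to r, push YY$ → (r, 1111111111, YY$)
  ε-move, top Y: go to q, push ε → (q, 1111111111, Y$)
  read 1, top Y: go to q, push YY → (q, 111111111, YY$)
  read 1, top Y: go to q, push YY → (q, 11111111, YYY$)
  read 1, top Y: go to q, push YY → (q, 1111111, YYYY$)
  read 1, top Y: go to q, push YY → (q, 111111, YYYYY$)
  read 1, top Y: go to q, push YY → (q, 11111, YYYYYY$)
  read 1, top Y: go to q, push YY → (q, 1111, YYYYYYY$)
  read 1, top Y: go to q, push YY → (q, 111, YYYYYYYY$)
  read 1, top Y: go to q, push YY → (q, 11, YYYYYYYYY$)
  read 1, top Y: go to q, push YY → (q, 1, YYYYYYYYYY$)
  read 1, top Y: go to q, push YY → (q, ε, YYYYYYYYYYY$)
All input consumed; M is in state q.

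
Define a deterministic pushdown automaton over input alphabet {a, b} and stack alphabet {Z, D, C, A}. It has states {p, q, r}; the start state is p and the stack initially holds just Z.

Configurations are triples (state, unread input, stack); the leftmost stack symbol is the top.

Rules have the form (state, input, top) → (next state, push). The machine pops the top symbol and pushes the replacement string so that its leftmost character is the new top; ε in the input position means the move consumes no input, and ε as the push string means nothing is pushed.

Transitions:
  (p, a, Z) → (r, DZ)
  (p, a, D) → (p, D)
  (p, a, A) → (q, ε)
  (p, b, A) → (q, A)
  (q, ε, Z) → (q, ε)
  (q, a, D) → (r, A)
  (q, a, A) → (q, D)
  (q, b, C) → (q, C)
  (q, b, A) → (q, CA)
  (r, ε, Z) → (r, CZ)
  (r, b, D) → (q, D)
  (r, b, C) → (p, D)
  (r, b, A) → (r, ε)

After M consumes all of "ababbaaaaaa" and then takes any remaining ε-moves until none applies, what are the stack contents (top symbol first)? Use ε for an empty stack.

DZ

(p, ababbaaaaaa, Z)
  read a, top Z: go to r, push DZ → (r, babbaaaaaa, DZ)
  read b, top D: go to q, push D → (q, abbaaaaaa, DZ)
  read a, top D: go to r, push A → (r, bbaaaaaa, AZ)
  read b, top A: go to r, push ε → (r, baaaaaa, Z)
  ε-move, top Z: go to r, push CZ → (r, baaaaaa, CZ)
  read b, top C: go to p, push D → (p, aaaaaa, DZ)
  read a, top D: go to p, push D → (p, aaaaa, DZ)
  read a, top D: go to p, push D → (p, aaaa, DZ)
  read a, top D: go to p, push D → (p, aaa, DZ)
  read a, top D: go to p, push D → (p, aa, DZ)
  read a, top D: go to p, push D → (p, a, DZ)
  read a, top D: go to p, push D → (p, ε, DZ)
All input consumed in state p with stack DZ.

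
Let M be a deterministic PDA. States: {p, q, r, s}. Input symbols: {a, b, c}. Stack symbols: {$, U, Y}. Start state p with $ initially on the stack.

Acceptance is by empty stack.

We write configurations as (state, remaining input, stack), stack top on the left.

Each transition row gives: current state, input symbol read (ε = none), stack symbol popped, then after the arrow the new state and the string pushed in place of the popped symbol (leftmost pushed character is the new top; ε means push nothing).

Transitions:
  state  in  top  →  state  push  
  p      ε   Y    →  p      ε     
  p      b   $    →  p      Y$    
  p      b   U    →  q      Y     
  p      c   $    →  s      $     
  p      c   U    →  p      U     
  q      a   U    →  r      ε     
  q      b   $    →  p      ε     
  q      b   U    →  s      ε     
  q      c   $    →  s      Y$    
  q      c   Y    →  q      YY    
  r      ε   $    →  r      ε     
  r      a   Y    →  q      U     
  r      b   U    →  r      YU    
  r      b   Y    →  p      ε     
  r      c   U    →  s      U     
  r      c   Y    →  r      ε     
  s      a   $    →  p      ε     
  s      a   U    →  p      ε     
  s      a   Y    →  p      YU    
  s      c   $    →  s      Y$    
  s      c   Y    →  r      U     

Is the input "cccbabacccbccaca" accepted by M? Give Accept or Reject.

Accept

(p, cccbabacccbccaca, $) ⊢ (s, ccbabacccbccaca, $) ⊢ (s, cbabacccbccaca, Y$) ⊢ (r, babacccbccaca, U$) ⊢ (r, abacccbccaca, YU$) ⊢ (q, bacccbccaca, UU$) ⊢ (s, acccbccaca, U$) ⊢ (p, cccbccaca, $) ⊢ (s, ccbccaca, $) ⊢ (s, cbccaca, Y$) ⊢ (r, bccaca, U$) ⊢ (r, ccaca, YU$) ⊢ (r, caca, U$) ⊢ (s, aca, U$) ⊢ (p, ca, $) ⊢ (s, a, $) ⊢ (p, ε, ε)
All input consumed and the stack is empty.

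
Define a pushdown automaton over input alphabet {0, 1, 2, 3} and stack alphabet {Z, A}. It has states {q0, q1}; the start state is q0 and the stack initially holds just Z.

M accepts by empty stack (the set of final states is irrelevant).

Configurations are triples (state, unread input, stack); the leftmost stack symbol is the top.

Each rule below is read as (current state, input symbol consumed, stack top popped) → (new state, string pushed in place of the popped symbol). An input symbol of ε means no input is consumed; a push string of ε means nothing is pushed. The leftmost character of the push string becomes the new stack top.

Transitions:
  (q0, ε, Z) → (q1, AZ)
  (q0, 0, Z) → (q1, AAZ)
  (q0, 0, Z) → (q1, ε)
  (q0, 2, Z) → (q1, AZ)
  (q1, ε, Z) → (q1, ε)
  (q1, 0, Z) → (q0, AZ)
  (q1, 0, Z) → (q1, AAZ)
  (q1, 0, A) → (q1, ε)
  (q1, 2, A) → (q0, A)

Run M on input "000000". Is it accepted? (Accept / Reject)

Accept

One accepting computation: (q0, 000000, Z) ⊢ (q1, 00000, AAZ) ⊢ (q1, 0000, AZ) ⊢ (q1, 000, Z) ⊢ (q1, 00, AAZ) ⊢ (q1, 0, AZ) ⊢ (q1, ε, Z) ⊢ (q1, ε, ε)
All input consumed and the stack is empty.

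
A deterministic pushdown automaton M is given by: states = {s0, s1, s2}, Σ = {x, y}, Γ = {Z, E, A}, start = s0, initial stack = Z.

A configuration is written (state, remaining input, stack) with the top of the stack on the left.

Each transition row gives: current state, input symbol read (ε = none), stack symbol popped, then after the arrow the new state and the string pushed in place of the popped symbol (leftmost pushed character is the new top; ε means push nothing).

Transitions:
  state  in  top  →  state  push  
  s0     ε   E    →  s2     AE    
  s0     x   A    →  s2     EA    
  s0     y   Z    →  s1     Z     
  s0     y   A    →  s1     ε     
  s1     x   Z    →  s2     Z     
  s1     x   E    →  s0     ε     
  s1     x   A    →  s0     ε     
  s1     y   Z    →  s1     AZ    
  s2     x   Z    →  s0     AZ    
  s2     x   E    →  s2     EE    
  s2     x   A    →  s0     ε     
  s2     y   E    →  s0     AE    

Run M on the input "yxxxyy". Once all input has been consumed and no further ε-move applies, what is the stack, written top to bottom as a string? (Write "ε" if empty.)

(s0, yxxxyy, Z) ⊢ (s1, xxxyy, Z) ⊢ (s2, xxyy, Z) ⊢ (s0, xyy, AZ) ⊢ (s2, yy, EAZ) ⊢ (s0, y, AEAZ) ⊢ (s1, ε, EAZ)
All input consumed in state s1 with stack EAZ.

EAZ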